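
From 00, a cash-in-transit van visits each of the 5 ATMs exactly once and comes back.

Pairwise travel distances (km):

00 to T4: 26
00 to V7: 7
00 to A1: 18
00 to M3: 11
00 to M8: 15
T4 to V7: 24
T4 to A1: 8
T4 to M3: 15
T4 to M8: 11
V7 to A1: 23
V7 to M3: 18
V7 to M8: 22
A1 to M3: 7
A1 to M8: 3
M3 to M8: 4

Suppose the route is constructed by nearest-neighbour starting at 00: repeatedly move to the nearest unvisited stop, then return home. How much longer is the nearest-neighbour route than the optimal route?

From 00: V7=7, M3=11, M8=15, A1=18, T4=26 → choose V7 (7).
From V7: M3=18, M8=22, A1=23, T4=24 → choose M3 (18).
From M3: M8=4, A1=7, T4=15 → choose M8 (4).
From M8: A1=3, T4=11 → choose A1 (3).
From A1: T4=8 → choose T4 (8).
NN route 00 → V7 → M3 → M8 → A1 → T4 → 00 costs 66.
Optimal: 00 → V7 → T4 → A1 → M8 → M3 → 00 costs 57 (by enumerating all 60 distinct tours).
Excess = 66 − 57 = 9.

9 km longer than the optimal tour.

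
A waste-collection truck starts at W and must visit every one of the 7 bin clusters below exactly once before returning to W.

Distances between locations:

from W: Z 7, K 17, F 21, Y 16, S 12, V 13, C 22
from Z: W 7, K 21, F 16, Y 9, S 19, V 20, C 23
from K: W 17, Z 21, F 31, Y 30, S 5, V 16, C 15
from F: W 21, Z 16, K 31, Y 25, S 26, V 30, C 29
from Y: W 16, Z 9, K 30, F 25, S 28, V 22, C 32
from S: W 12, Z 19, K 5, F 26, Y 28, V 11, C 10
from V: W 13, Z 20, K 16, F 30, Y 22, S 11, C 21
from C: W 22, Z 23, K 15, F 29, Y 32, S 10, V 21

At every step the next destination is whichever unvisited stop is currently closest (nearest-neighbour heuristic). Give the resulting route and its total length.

119 along W → Z → Y → V → S → K → C → F → W.

At W the remaining stops are Z 7, S 12, V 13, Y 16, K 17, F 21, C 22; go to Z.
At Z the remaining stops are Y 9, F 16, S 19, V 20, K 21, C 23; go to Y.
At Y the remaining stops are V 22, F 25, S 28, K 30, C 32; go to V.
At V the remaining stops are S 11, K 16, C 21, F 30; go to S.
At S the remaining stops are K 5, C 10, F 26; go to K.
At K the remaining stops are C 15, F 31; go to C.
At C the remaining stops are F 29; go to F.
Return F→W: 21.
Total = 7 + 9 + 22 + 11 + 5 + 15 + 29 + 21 = 119.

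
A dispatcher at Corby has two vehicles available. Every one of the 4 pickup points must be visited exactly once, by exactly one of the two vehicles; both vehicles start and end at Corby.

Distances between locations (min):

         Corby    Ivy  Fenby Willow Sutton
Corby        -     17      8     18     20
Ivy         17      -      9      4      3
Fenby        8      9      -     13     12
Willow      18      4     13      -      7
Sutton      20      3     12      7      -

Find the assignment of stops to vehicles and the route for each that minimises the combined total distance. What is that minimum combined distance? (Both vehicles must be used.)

There are 2^3 − 1 = 7 ways to divide the 4 stops into two non-empty groups. For each, the best each vehicle can do is its own shortest tour through its group:
  {Ivy} + {Fenby, Willow, Sutton}: 34 + 45 = 79
  {Fenby} + {Ivy, Willow, Sutton}: 16 + 45 = 61
  {Ivy, Fenby} + {Willow, Sutton}: 34 + 45 = 79
  {Willow} + {Ivy, Fenby, Sutton}: 36 + 40 = 76
  {Ivy, Willow} + {Fenby, Sutton}: 39 + 40 = 79
  {Fenby, Willow} + {Ivy, Sutton}: 39 + 40 = 79
  … (7 splits in total)
Best: vehicle 1 Corby → Fenby → Corby = 16; vehicle 2 Corby → Ivy → Sutton → Willow → Corby = 45; combined 61.

Minimum combined distance: 61 min.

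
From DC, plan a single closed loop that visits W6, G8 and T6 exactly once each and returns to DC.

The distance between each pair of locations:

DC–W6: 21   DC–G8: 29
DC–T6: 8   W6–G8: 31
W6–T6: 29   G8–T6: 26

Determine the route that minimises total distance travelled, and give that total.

DC-W6-G8-T6-DC: 21+31+26+8 = 86
DC-W6-T6-G8-DC: 21+29+26+29 = 105
DC-G8-W6-T6-DC: 29+31+29+8 = 97
The minimum is 86.
One optimal route: DC → W6 → G8 → T6 → DC (or its reverse).

Shortest round trip = 86.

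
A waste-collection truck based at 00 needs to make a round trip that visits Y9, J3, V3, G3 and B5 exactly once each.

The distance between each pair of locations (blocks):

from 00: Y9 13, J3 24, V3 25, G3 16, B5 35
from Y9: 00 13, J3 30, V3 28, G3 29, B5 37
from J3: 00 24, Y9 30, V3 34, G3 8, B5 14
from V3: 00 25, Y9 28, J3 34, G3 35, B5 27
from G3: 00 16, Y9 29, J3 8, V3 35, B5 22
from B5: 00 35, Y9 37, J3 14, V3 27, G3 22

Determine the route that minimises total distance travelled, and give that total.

Shortest round trip = 106 blocks.

There are 60 distinct closed tours to check (reversals are equivalent).
00-Y9-J3-V3-G3-B5-00: 13+30+34+35+22+35 = 169
00-Y9-J3-V3-B5-G3-00: 13+30+34+27+22+16 = 142
00-Y9-J3-G3-V3-B5-00: 13+30+8+35+27+35 = 148
00-Y9-J3-G3-B5-V3-00: 13+30+8+22+27+25 = 125
00-Y9-J3-B5-V3-G3-00: 13+30+14+27+35+16 = 135
00-Y9-J3-B5-G3-V3-00: 13+30+14+22+35+25 = 139
00-Y9-V3-J3-G3-B5-00: 13+28+34+8+22+35 = 140
00-Y9-V3-J3-B5-G3-00: 13+28+34+14+22+16 = 127
00-Y9-V3-G3-J3-B5-00: 13+28+35+8+14+35 = 133
00-Y9-V3-G3-B5-J3-00: 13+28+35+22+14+24 = 136
00-Y9-V3-B5-J3-G3-00: 13+28+27+14+8+16 = 106
00-Y9-V3-B5-G3-J3-00: 13+28+27+22+8+24 = 122
00-Y9-G3-J3-V3-B5-00: 13+29+8+34+27+35 = 146
00-Y9-G3-J3-B5-V3-00: 13+29+8+14+27+25 = 116
… (46 more)
The minimum is 106.
One optimal route: 00 → Y9 → V3 → B5 → J3 → G3 → 00 (or its reverse).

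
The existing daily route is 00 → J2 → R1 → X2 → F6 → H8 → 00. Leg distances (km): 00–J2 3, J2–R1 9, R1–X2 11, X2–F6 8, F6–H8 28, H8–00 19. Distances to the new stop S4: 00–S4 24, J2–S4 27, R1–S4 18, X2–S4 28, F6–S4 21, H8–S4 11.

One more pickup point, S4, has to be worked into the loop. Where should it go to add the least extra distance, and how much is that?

Adding 4 km by placing S4 on the F6–H8 leg.

Insertion cost between consecutive stops i–j is d(i,S4) + d(S4,j) − d(i,j):
  between 00 and J2: 24 + 27 − 3 = 48
  between J2 and R1: 27 + 18 − 9 = 36
  between R1 and X2: 18 + 28 − 11 = 35
  between X2 and F6: 28 + 21 − 8 = 41
  between F6 and H8: 21 + 11 − 28 = 4
  between H8 and 00: 11 + 24 − 19 = 16
Cheapest insertion is between F6 and H8, adding 4.
New total = 78 + 4 = 82.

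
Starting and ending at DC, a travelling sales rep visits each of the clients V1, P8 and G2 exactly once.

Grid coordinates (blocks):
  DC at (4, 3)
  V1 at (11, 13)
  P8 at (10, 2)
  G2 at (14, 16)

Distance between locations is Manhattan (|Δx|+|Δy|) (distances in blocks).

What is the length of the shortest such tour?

DC-V1-P8-G2-DC: 17+12+18+23 = 70
DC-V1-G2-P8-DC: 17+6+18+7 = 48
DC-P8-V1-G2-DC: 7+12+6+23 = 48
The minimum is 48.
One optimal route: DC → V1 → G2 → P8 → DC (or its reverse).

Shortest round trip = 48 blocks.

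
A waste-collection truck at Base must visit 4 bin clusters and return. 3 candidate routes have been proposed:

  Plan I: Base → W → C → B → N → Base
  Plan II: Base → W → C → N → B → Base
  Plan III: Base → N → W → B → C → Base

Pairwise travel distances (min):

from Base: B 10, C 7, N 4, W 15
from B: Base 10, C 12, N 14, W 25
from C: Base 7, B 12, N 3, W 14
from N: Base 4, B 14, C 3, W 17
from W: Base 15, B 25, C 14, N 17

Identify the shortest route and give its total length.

Plan I: 15 + 14 + 12 + 14 + 4 = 59
Plan II: 15 + 14 + 3 + 14 + 10 = 56
Plan III: 4 + 17 + 25 + 12 + 7 = 65

56 min — Plan II is the shortest.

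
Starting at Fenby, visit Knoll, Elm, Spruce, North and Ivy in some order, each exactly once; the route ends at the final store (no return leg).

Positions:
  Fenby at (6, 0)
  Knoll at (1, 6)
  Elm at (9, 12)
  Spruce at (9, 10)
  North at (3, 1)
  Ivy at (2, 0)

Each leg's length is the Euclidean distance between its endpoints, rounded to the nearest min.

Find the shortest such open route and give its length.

21 min — the minimum one-way total.

There are 5! = 120 possible orderings.
Fenby → Knoll → Elm → Spruce → North → Ivy: 8+10+2+11+1 = 32
Fenby → Knoll → Elm → Spruce → Ivy → North: 8+10+2+12+1 = 33
Fenby → Knoll → Elm → North → Spruce → Ivy: 8+10+13+11+12 = 54
Fenby → Knoll → Elm → North → Ivy → Spruce: 8+10+13+1+12 = 44
Fenby → Knoll → Elm → Ivy → Spruce → North: 8+10+14+12+11 = 55
Fenby → Knoll → Elm → Ivy → North → Spruce: 8+10+14+1+11 = 44
Fenby → Knoll → Spruce → Elm → North → Ivy: 8+9+2+13+1 = 33
Fenby → Knoll → Spruce → Elm → Ivy → North: 8+9+2+14+1 = 34
Fenby → Knoll → Spruce → North → Elm → Ivy: 8+9+11+13+14 = 55
Fenby → Knoll → Spruce → North → Ivy → Elm: 8+9+11+1+14 = 43
Fenby → Knoll → Spruce → Ivy → Elm → North: 8+9+12+14+13 = 56
Fenby → Knoll → Spruce → Ivy → North → Elm: 8+9+12+1+13 = 43
Fenby → Knoll → North → Elm → Spruce → Ivy: 8+5+13+2+12 = 40
Fenby → Knoll → North → Elm → Ivy → Spruce: 8+5+13+14+12 = 52
… (106 more)
Fenby → North → Ivy → Knoll → Spruce → Elm: 3+1+6+9+2 = 21  ← best
The minimum is 21.
One shortest path: Fenby → North → Ivy → Knoll → Spruce → Elm.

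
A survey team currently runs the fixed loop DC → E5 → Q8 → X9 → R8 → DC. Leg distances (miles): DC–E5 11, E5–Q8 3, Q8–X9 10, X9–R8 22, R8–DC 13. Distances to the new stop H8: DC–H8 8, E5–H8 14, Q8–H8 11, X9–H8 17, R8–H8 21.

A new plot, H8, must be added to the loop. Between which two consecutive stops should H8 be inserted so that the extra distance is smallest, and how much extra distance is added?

Minimum extra distance: 11 miles, inserting H8 between DC and E5.

Insertion cost between consecutive stops i–j is d(i,H8) + d(H8,j) − d(i,j):
  between DC and E5: 8 + 14 − 11 = 11
  between E5 and Q8: 14 + 11 − 3 = 22
  between Q8 and X9: 11 + 17 − 10 = 18
  between X9 and R8: 17 + 21 − 22 = 16
  between R8 and DC: 21 + 8 − 13 = 16
Cheapest insertion is between DC and E5, adding 11.
New total = 59 + 11 = 70.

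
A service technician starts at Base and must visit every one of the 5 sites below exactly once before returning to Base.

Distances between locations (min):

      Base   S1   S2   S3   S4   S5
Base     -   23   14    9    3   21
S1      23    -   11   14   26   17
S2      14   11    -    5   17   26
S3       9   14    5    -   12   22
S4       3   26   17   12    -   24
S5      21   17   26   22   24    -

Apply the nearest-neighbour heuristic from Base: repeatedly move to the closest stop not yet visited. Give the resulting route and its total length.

At Base the remaining stops are S4 3, S3 9, S2 14, S5 21, S1 23; go to S4.
At S4 the remaining stops are S3 12, S2 17, S5 24, S1 26; go to S3.
At S3 the remaining stops are S2 5, S1 14, S5 22; go to S2.
At S2 the remaining stops are S1 11, S5 26; go to S1.
At S1 the remaining stops are S5 17; go to S5.
Return S5→Base: 21.
Total = 3 + 12 + 5 + 11 + 17 + 21 = 69.

69 min along Base → S4 → S3 → S2 → S1 → S5 → Base.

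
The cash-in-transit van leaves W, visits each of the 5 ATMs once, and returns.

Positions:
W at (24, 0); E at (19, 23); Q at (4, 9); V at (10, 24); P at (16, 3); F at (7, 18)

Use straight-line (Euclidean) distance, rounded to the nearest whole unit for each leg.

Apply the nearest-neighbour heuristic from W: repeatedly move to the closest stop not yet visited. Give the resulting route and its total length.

W → [P:9 / Q:22 / E:24 / F:25 / V:28] → P (9)
P → [Q:13 / F:17 / E:20 / V:22] → Q (13)
Q → [F:9 / V:16 / E:21] → F (9)
F → [V:7 / E:13] → V (7)
V → [E:9] → E (9)
Return E→W: 24.
Total = 9 + 13 + 9 + 7 + 9 + 24 = 71.

71 along W → P → Q → F → V → E → W.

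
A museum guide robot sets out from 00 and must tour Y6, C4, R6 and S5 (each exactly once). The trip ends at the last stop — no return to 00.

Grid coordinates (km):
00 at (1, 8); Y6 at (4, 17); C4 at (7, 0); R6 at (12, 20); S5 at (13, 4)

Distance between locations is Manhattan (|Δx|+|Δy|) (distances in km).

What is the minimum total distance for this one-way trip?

There are 4! = 24 possible orderings.
00→Y6→C4→R6→S5: 12+20+25+17 = 74
00→Y6→C4→S5→R6: 12+20+10+17 = 59
00→Y6→R6→C4→S5: 12+11+25+10 = 58
00→Y6→R6→S5→C4: 12+11+17+10 = 50
00→Y6→S5→C4→R6: 12+22+10+25 = 69
00→Y6→S5→R6→C4: 12+22+17+25 = 76
00→C4→Y6→R6→S5: 14+20+11+17 = 62
00→C4→Y6→S5→R6: 14+20+22+17 = 73
00→C4→R6→Y6→S5: 14+25+11+22 = 72
00→C4→R6→S5→Y6: 14+25+17+22 = 78
00→C4→S5→Y6→R6: 14+10+22+11 = 57
00→C4→S5→R6→Y6: 14+10+17+11 = 52
00→R6→Y6→C4→S5: 23+11+20+10 = 64
00→R6→Y6→S5→C4: 23+11+22+10 = 66
… (10 more)
The minimum is 50.
One shortest path: 00 → Y6 → R6 → S5 → C4.

Minimum one-way distance = 50 km.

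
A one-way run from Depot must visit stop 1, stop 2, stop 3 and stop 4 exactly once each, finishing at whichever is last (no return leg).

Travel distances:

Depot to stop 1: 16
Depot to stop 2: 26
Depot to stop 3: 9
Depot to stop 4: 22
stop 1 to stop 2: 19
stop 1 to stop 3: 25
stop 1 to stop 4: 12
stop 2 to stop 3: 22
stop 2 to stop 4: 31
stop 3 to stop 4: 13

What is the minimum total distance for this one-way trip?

There are 4! = 24 possible orderings.
Depot - stop 1 - stop 2 - stop 3 - stop 4: 16+19+22+13 = 70
Depot - stop 1 - stop 2 - stop 4 - stop 3: 16+19+31+13 = 79
Depot - stop 1 - stop 3 - stop 2 - stop 4: 16+25+22+31 = 94
Depot - stop 1 - stop 3 - stop 4 - stop 2: 16+25+13+31 = 85
Depot - stop 1 - stop 4 - stop 2 - stop 3: 16+12+31+22 = 81
Depot - stop 1 - stop 4 - stop 3 - stop 2: 16+12+13+22 = 63
Depot - stop 2 - stop 1 - stop 3 - stop 4: 26+19+25+13 = 83
Depot - stop 2 - stop 1 - stop 4 - stop 3: 26+19+12+13 = 70
Depot - stop 2 - stop 3 - stop 1 - stop 4: 26+22+25+12 = 85
Depot - stop 2 - stop 3 - stop 4 - stop 1: 26+22+13+12 = 73
Depot - stop 2 - stop 4 - stop 1 - stop 3: 26+31+12+25 = 94
Depot - stop 2 - stop 4 - stop 3 - stop 1: 26+31+13+25 = 95
Depot - stop 3 - stop 1 - stop 2 - stop 4: 9+25+19+31 = 84
Depot - stop 3 - stop 1 - stop 4 - stop 2: 9+25+12+31 = 77
… (10 more)
Depot - stop 3 - stop 4 - stop 1 - stop 2: 9+13+12+19 = 53  ← best
The minimum is 53.
One shortest path: Depot → stop 3 → stop 4 → stop 1 → stop 2.

Shortest open route: 53.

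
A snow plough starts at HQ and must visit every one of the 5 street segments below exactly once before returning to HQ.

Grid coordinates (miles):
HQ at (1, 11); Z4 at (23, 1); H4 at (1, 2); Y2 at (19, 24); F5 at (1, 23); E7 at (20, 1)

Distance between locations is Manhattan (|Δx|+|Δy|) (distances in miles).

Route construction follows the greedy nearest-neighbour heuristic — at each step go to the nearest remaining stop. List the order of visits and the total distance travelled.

Total distance 90 miles via the nearest-neighbour route HQ → H4 → E7 → Z4 → Y2 → F5 → HQ.

HQ → [H4:9 / F5:12 / E7:29 / Y2:31 / Z4:32] → H4 (9)
H4 → [E7:20 / F5:21 / Z4:23 / Y2:40] → E7 (20)
E7 → [Z4:3 / Y2:24 / F5:41] → Z4 (3)
Z4 → [Y2:27 / F5:44] → Y2 (27)
Y2 → [F5:19] → F5 (19)
Return F5→HQ: 12.
Total = 9 + 20 + 3 + 27 + 19 + 12 = 90.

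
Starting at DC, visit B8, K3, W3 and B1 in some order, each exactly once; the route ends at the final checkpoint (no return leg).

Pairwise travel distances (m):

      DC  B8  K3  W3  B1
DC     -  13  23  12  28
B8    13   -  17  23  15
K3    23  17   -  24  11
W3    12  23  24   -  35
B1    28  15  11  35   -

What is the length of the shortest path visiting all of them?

There are 4! = 24 possible orderings.
DC→B8→K3→W3→B1: 13+17+24+35 = 89
DC→B8→K3→B1→W3: 13+17+11+35 = 76
DC→B8→W3→K3→B1: 13+23+24+11 = 71
DC→B8→W3→B1→K3: 13+23+35+11 = 82
DC→B8→B1→K3→W3: 13+15+11+24 = 63
DC→B8→B1→W3→K3: 13+15+35+24 = 87
DC→K3→B8→W3→B1: 23+17+23+35 = 98
DC→K3→B8→B1→W3: 23+17+15+35 = 90
DC→K3→W3→B8→B1: 23+24+23+15 = 85
DC→K3→W3→B1→B8: 23+24+35+15 = 97
DC→K3→B1→B8→W3: 23+11+15+23 = 72
DC→K3→B1→W3→B8: 23+11+35+23 = 92
DC→W3→B8→K3→B1: 12+23+17+11 = 63
DC→W3→B8→B1→K3: 12+23+15+11 = 61
… (10 more)
The minimum is 61.
One shortest path: DC → W3 → B8 → B1 → K3.

Minimum one-way distance = 61 m.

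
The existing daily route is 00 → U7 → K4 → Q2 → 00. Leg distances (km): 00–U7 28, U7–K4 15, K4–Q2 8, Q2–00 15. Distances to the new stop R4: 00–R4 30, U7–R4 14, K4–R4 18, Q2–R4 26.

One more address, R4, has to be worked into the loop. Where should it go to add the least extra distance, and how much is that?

Insertion cost between consecutive stops i–j is d(i,R4) + d(R4,j) − d(i,j):
  between 00 and U7: 30 + 14 − 28 = 16
  between U7 and K4: 14 + 18 − 15 = 17
  between K4 and Q2: 18 + 26 − 8 = 36
  between Q2 and 00: 26 + 30 − 15 = 41
Cheapest insertion is between 00 and U7, adding 16.
New total = 66 + 16 = 82.

Minimum extra distance: 16 km, inserting R4 between 00 and U7.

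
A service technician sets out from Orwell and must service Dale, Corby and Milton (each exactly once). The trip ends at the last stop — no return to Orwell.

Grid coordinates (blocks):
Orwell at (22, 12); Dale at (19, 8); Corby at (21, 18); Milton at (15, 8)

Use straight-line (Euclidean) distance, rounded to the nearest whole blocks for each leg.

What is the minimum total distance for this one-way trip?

There are 3! = 6 possible orderings.
Orwell → Dale → Corby → Milton: 5+10+12 = 27
Orwell → Dale → Milton → Corby: 5+4+12 = 21
Orwell → Corby → Dale → Milton: 6+10+4 = 20
Orwell → Corby → Milton → Dale: 6+12+4 = 22
Orwell → Milton → Dale → Corby: 8+4+10 = 22
Orwell → Milton → Corby → Dale: 8+12+10 = 30
The minimum is 20.
One shortest path: Orwell → Corby → Dale → Milton.

Shortest open route: 20 blocks.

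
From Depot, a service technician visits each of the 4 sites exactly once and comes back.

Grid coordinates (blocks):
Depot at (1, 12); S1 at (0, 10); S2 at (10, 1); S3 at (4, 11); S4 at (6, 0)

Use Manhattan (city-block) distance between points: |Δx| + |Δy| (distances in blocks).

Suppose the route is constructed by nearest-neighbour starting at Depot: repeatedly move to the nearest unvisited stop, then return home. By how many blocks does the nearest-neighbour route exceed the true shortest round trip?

2 blocks longer than the optimal tour.

Depot: S1=3, S3=4, S4=17, S2=20 ⇒ S1
S1: S3=5, S4=16, S2=19 ⇒ S3
S3: S4=13, S2=16 ⇒ S4
S4: S2=5 ⇒ S2
NN route Depot → S1 → S3 → S4 → S2 → Depot costs 46.
Optimal: Depot → S1 → S2 → S4 → S3 → Depot costs 44 (by enumerating all 12 distinct tours).
Excess = 46 − 44 = 2.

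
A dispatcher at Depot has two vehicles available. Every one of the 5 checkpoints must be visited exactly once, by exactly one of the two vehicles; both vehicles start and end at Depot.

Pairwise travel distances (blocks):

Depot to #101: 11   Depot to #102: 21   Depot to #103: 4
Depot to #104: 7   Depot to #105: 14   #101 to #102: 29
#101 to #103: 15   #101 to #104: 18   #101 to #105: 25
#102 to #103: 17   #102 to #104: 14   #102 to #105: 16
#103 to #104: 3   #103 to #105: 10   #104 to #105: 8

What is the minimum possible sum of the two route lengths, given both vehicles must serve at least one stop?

There are 2^4 − 1 = 15 ways to divide the 5 stops into two non-empty groups. For each, the best each vehicle can do is its own shortest tour through its group:
  {#101} + {#102, #103, #104, #105}: 22 + 51 = 73
  {#102} + {#101, #103, #104, #105}: 42 + 51 = 93
  {#101, #102} + {#103, #104, #105}: 61 + 29 = 90
  {#103} + {#101, #102, #104, #105}: 8 + 71 = 79
  {#101, #103} + {#102, #104, #105}: 30 + 51 = 81
  {#102, #103} + {#101, #104, #105}: 42 + 51 = 93
  … (15 splits in total)
Best: vehicle 1 Depot → #101 → Depot = 22; vehicle 2 Depot → #103 → #104 → #102 → #105 → Depot = 51; combined 73.

73 blocks — the smallest possible combined total.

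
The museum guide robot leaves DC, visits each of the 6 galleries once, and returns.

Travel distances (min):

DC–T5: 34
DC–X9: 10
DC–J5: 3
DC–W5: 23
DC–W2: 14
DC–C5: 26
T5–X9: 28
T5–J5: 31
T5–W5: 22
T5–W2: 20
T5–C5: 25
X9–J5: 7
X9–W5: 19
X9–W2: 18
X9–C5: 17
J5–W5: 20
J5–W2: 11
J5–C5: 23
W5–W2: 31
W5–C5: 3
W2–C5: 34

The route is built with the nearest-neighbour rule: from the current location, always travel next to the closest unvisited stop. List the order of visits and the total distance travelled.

Total distance 86 min via the nearest-neighbour route DC → J5 → X9 → C5 → W5 → T5 → W2 → DC.

From DC: distances to unvisited — J5=3, X9=10, W2=14, W5=23, C5=26, T5=34. Nearest is J5 (3).
From J5: distances to unvisited — X9=7, W2=11, W5=20, C5=23, T5=31. Nearest is X9 (7).
From X9: distances to unvisited — C5=17, W2=18, W5=19, T5=28. Nearest is C5 (17).
From C5: distances to unvisited — W5=3, T5=25, W2=34. Nearest is W5 (3).
From W5: distances to unvisited — T5=22, W2=31. Nearest is T5 (22).
From T5: distances to unvisited — W2=20. Nearest is W2 (20).
Return W2→DC: 14.
Total = 3 + 7 + 17 + 3 + 22 + 20 + 14 = 86.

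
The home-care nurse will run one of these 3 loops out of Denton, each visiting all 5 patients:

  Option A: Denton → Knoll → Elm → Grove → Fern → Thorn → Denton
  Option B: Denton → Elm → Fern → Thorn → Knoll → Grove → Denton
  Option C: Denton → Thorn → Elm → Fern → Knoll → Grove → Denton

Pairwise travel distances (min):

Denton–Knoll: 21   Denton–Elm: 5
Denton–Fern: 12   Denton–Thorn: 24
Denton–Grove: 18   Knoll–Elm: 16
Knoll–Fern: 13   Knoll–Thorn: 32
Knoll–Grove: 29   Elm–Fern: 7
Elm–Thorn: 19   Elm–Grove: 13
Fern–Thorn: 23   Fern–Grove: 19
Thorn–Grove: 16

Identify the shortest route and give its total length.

Option A: 21 + 16 + 13 + 19 + 23 + 24 = 116
Option B: 5 + 7 + 23 + 32 + 29 + 18 = 114
Option C: 24 + 19 + 7 + 13 + 29 + 18 = 110

110 min — Option C is the shortest.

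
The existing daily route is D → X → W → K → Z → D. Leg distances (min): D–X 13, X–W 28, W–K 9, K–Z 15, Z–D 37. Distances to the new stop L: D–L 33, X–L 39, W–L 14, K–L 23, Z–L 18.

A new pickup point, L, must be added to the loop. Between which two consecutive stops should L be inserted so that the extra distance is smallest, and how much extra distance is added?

+14 min — insert L between Z and D.

Insertion cost between consecutive stops i–j is d(i,L) + d(L,j) − d(i,j):
  between D and X: 33 + 39 − 13 = 59
  between X and W: 39 + 14 − 28 = 25
  between W and K: 14 + 23 − 9 = 28
  between K and Z: 23 + 18 − 15 = 26
  between Z and D: 18 + 33 − 37 = 14
Cheapest insertion is between Z and D, adding 14.
New total = 102 + 14 = 116.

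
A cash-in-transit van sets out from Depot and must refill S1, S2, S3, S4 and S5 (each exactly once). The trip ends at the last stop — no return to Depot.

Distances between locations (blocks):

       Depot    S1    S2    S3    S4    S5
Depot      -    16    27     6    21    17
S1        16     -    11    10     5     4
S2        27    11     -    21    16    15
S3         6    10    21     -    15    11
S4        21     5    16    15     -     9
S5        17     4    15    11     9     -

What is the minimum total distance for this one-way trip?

Shortest open route: 42 blocks.

There are 5! = 120 possible orderings.
Depot→S1→S2→S3→S4→S5: 16+11+21+15+9 = 72
Depot→S1→S2→S3→S5→S4: 16+11+21+11+9 = 68
Depot→S1→S2→S4→S3→S5: 16+11+16+15+11 = 69
Depot→S1→S2→S4→S5→S3: 16+11+16+9+11 = 63
Depot→S1→S2→S5→S3→S4: 16+11+15+11+15 = 68
Depot→S1→S2→S5→S4→S3: 16+11+15+9+15 = 66
Depot→S1→S3→S2→S4→S5: 16+10+21+16+9 = 72
Depot→S1→S3→S2→S5→S4: 16+10+21+15+9 = 71
Depot→S1→S3→S4→S2→S5: 16+10+15+16+15 = 72
Depot→S1→S3→S4→S5→S2: 16+10+15+9+15 = 65
Depot→S1→S3→S5→S2→S4: 16+10+11+15+16 = 68
Depot→S1→S3→S5→S4→S2: 16+10+11+9+16 = 62
Depot→S1→S4→S2→S3→S5: 16+5+16+21+11 = 69
Depot→S1→S4→S2→S5→S3: 16+5+16+15+11 = 63
… (106 more)
Depot→S3→S5→S1→S4→S2: 6+11+4+5+16 = 42  ← best
The minimum is 42.
One shortest path: Depot → S3 → S5 → S1 → S4 → S2.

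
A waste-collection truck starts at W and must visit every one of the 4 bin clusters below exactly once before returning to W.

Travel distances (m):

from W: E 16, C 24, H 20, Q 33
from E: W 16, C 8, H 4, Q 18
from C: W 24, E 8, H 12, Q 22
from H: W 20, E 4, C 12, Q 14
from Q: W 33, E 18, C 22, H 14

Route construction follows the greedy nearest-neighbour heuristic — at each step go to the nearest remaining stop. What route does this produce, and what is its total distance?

From W: distances to unvisited — E=16, H=20, C=24, Q=33. Nearest is E (16).
From E: distances to unvisited — H=4, C=8, Q=18. Nearest is H (4).
From H: distances to unvisited — C=12, Q=14. Nearest is C (12).
From C: distances to unvisited — Q=22. Nearest is Q (22).
Return Q→W: 33.
Total = 16 + 4 + 12 + 22 + 33 = 87.

87 m along W → E → H → C → Q → W.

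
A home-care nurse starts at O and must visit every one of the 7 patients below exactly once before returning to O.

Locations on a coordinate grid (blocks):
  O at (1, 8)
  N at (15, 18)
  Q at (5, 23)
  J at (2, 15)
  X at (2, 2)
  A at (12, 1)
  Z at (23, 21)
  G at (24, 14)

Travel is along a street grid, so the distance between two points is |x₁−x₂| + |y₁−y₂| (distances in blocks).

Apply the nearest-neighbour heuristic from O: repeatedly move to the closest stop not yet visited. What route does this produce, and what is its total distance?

O → [X:7 / J:8 / A:18 / Q:19 / N:24 / G:29 / Z:35] → X (7)
X → [A:11 / J:13 / Q:24 / N:29 / G:34 / Z:40] → A (11)
A → [N:20 / J:24 / G:25 / Q:29 / Z:31] → N (20)
N → [Z:11 / G:13 / Q:15 / J:16] → Z (11)
Z → [G:8 / Q:20 / J:27] → G (8)
G → [J:23 / Q:28] → J (23)
J → [Q:11] → Q (11)
Return Q→O: 19.
Total = 7 + 11 + 20 + 11 + 8 + 23 + 11 + 19 = 110.

Total distance 110 blocks via the nearest-neighbour route O → X → A → N → Z → G → J → Q → O.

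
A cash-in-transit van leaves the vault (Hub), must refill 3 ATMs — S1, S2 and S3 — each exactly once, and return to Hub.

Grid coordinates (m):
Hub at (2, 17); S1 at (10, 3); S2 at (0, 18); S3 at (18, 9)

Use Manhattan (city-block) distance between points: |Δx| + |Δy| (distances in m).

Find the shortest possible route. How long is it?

Minimum total distance: 66 m.

With 3 stops there are 3!/2 = 3 distinct round trips (a route and its reverse cost the same).
Hub-S1-S2-S3-Hub: 22+25+27+24 = 98
Hub-S1-S3-S2-Hub: 22+14+27+3 = 66
Hub-S2-S1-S3-Hub: 3+25+14+24 = 66
The minimum is 66.
One optimal route: Hub → S1 → S3 → S2 → Hub (or its reverse).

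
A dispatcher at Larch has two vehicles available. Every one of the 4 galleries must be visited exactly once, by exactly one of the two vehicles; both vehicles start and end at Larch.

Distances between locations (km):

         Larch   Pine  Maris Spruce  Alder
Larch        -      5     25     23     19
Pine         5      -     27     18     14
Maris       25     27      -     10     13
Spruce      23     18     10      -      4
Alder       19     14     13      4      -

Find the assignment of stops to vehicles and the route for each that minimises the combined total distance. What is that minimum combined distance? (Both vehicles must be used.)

Try each way of splitting the stops between the two vehicles (each non-empty) and, for each split, find the best tour for each vehicle:
  {Pine} + {Maris, Spruce, Alder}: 10 + 58 = 68
  {Maris} + {Pine, Spruce, Alder}: 50 + 46 = 96
  {Pine, Maris} + {Spruce, Alder}: 57 + 46 = 103
  {Spruce} + {Pine, Maris, Alder}: 46 + 57 = 103
  {Pine, Spruce} + {Maris, Alder}: 46 + 57 = 103
  {Maris, Spruce} + {Pine, Alder}: 58 + 38 = 96
  … (7 splits in total)
Best: vehicle 1 Larch → Pine → Larch = 10; vehicle 2 Larch → Maris → Spruce → Alder → Larch = 58; combined 68.

Minimum combined distance: 68 km.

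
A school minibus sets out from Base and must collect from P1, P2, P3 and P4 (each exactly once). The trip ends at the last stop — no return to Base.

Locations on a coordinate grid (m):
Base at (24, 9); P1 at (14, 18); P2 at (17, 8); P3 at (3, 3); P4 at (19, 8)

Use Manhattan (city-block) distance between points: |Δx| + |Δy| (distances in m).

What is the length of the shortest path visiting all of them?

47 m — the minimum one-way total.

There are 4! = 24 possible orderings.
Base→P1→P2→P3→P4: 19+13+19+21 = 72
Base→P1→P2→P4→P3: 19+13+2+21 = 55
Base→P1→P3→P2→P4: 19+26+19+2 = 66
Base→P1→P3→P4→P2: 19+26+21+2 = 68
Base→P1→P4→P2→P3: 19+15+2+19 = 55
Base→P1→P4→P3→P2: 19+15+21+19 = 74
Base→P2→P1→P3→P4: 8+13+26+21 = 68
Base→P2→P1→P4→P3: 8+13+15+21 = 57
Base→P2→P3→P1→P4: 8+19+26+15 = 68
Base→P2→P3→P4→P1: 8+19+21+15 = 63
Base→P2→P4→P1→P3: 8+2+15+26 = 51
Base→P2→P4→P3→P1: 8+2+21+26 = 57
Base→P3→P1→P2→P4: 27+26+13+2 = 68
Base→P3→P1→P4→P2: 27+26+15+2 = 70
… (10 more)
Base→P4→P2→P1→P3: 6+2+13+26 = 47  ← best
The minimum is 47.
One shortest path: Base → P4 → P2 → P1 → P3.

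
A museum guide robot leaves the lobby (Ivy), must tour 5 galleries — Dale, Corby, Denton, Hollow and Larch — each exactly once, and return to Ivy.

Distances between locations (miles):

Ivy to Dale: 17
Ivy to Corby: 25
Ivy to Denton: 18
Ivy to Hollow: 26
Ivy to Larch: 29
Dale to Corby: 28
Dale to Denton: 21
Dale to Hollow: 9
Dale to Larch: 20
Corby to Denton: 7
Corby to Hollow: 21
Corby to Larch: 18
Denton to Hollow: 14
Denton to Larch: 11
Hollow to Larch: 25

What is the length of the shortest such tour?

There are 60 distinct closed tours to check (reversals are equivalent).
Ivy-Dale-Corby-Denton-Hollow-Larch-Ivy: 17+28+7+14+25+29 = 120
Ivy-Dale-Corby-Denton-Larch-Hollow-Ivy: 17+28+7+11+25+26 = 114
Ivy-Dale-Corby-Hollow-Denton-Larch-Ivy: 17+28+21+14+11+29 = 120
Ivy-Dale-Corby-Hollow-Larch-Denton-Ivy: 17+28+21+25+11+18 = 120
Ivy-Dale-Corby-Larch-Denton-Hollow-Ivy: 17+28+18+11+14+26 = 114
Ivy-Dale-Corby-Larch-Hollow-Denton-Ivy: 17+28+18+25+14+18 = 120
Ivy-Dale-Denton-Corby-Hollow-Larch-Ivy: 17+21+7+21+25+29 = 120
Ivy-Dale-Denton-Corby-Larch-Hollow-Ivy: 17+21+7+18+25+26 = 114
Ivy-Dale-Denton-Hollow-Corby-Larch-Ivy: 17+21+14+21+18+29 = 120
Ivy-Dale-Denton-Hollow-Larch-Corby-Ivy: 17+21+14+25+18+25 = 120
Ivy-Dale-Denton-Larch-Corby-Hollow-Ivy: 17+21+11+18+21+26 = 114
Ivy-Dale-Denton-Larch-Hollow-Corby-Ivy: 17+21+11+25+21+25 = 120
Ivy-Dale-Hollow-Corby-Denton-Larch-Ivy: 17+9+21+7+11+29 = 94
Ivy-Dale-Hollow-Corby-Larch-Denton-Ivy: 17+9+21+18+11+18 = 94
… (46 more)
The minimum is 94.
One optimal route: Ivy → Dale → Hollow → Corby → Denton → Larch → Ivy (or its reverse).

94 miles — the shortest possible round trip.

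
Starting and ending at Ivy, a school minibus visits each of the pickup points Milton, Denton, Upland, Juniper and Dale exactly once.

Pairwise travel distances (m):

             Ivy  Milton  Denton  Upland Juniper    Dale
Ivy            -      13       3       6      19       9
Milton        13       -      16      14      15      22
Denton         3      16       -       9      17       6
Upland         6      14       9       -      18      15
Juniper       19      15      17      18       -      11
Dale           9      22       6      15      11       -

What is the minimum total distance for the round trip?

There are 60 distinct closed tours to check (reversals are equivalent).
Ivy - Milton - Denton - Upland - Juniper - Dale - Ivy: 13+16+9+18+11+9 = 76
Ivy - Milton - Denton - Upland - Dale - Juniper - Ivy: 13+16+9+15+11+19 = 83
Ivy - Milton - Denton - Juniper - Upland - Dale - Ivy: 13+16+17+18+15+9 = 88
Ivy - Milton - Denton - Juniper - Dale - Upland - Ivy: 13+16+17+11+15+6 = 78
Ivy - Milton - Denton - Dale - Upland - Juniper - Ivy: 13+16+6+15+18+19 = 87
Ivy - Milton - Denton - Dale - Juniper - Upland - Ivy: 13+16+6+11+18+6 = 70
Ivy - Milton - Upland - Denton - Juniper - Dale - Ivy: 13+14+9+17+11+9 = 73
Ivy - Milton - Upland - Denton - Dale - Juniper - Ivy: 13+14+9+6+11+19 = 72
Ivy - Milton - Upland - Juniper - Denton - Dale - Ivy: 13+14+18+17+6+9 = 77
Ivy - Milton - Upland - Juniper - Dale - Denton - Ivy: 13+14+18+11+6+3 = 65
Ivy - Milton - Upland - Dale - Denton - Juniper - Ivy: 13+14+15+6+17+19 = 84
Ivy - Milton - Upland - Dale - Juniper - Denton - Ivy: 13+14+15+11+17+3 = 73
Ivy - Milton - Juniper - Denton - Upland - Dale - Ivy: 13+15+17+9+15+9 = 78
Ivy - Milton - Juniper - Denton - Dale - Upland - Ivy: 13+15+17+6+15+6 = 72
… (46 more)
Ivy - Denton - Dale - Juniper - Milton - Upland - Ivy: 3+6+11+15+14+6 = 55  ← best
The minimum is 55.
One optimal route: Ivy → Denton → Dale → Juniper → Milton → Upland → Ivy (or its reverse).

Shortest round trip = 55 m.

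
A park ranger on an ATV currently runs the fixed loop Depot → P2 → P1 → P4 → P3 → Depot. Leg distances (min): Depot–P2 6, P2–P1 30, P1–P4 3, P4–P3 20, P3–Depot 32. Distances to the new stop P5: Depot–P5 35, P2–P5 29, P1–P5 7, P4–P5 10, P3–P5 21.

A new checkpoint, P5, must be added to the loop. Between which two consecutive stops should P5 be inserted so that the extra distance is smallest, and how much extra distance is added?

Adding 6 min by placing P5 on the P2–P1 leg.

Insertion cost between consecutive stops i–j is d(i,P5) + d(P5,j) − d(i,j):
  between Depot and P2: 35 + 29 − 6 = 58
  between P2 and P1: 29 + 7 − 30 = 6
  between P1 and P4: 7 + 10 − 3 = 14
  between P4 and P3: 10 + 21 − 20 = 11
  between P3 and Depot: 21 + 35 − 32 = 24
Cheapest insertion is between P2 and P1, adding 6.
New total = 91 + 6 = 97.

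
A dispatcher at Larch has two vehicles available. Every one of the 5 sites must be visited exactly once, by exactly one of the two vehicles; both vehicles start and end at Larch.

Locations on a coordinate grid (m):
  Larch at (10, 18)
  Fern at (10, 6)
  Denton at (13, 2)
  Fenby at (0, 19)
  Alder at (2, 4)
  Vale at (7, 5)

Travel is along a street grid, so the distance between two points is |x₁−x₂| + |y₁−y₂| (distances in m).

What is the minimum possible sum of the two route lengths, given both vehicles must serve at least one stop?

Minimum combined distance: 76 m.

Check every non-empty split of the stops between the two vehicles; for each half take its own optimal tour:
  {Fern} + {Denton, Fenby, Alder, Vale}: 24 + 62 = 86
  {Denton} + {Fern, Fenby, Alder, Vale}: 38 + 50 = 88
  {Fern, Denton} + {Fenby, Alder, Vale}: 38 + 50 = 88
  {Fenby} + {Fern, Denton, Alder, Vale}: 22 + 54 = 76
  {Fern, Fenby} + {Denton, Alder, Vale}: 46 + 54 = 100
  {Denton, Fenby} + {Fern, Alder, Vale}: 60 + 44 = 104
  … (15 splits in total)
Best: vehicle 1 Larch → Fenby → Larch = 22; vehicle 2 Larch → Fern → Denton → Alder → Vale → Larch = 54; combined 76.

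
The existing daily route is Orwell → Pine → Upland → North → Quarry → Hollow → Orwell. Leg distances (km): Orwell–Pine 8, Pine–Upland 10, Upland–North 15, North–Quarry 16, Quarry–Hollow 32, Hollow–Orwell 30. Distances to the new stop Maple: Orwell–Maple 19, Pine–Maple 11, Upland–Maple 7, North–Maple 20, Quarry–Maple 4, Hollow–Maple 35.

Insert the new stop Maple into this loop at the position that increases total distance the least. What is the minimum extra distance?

+7 km — insert Maple between Quarry and Hollow.

Insertion cost between consecutive stops i–j is d(i,Maple) + d(Maple,j) − d(i,j):
  between Orwell and Pine: 19 + 11 − 8 = 22
  between Pine and Upland: 11 + 7 − 10 = 8
  between Upland and North: 7 + 20 − 15 = 12
  between North and Quarry: 20 + 4 − 16 = 8
  between Quarry and Hollow: 4 + 35 − 32 = 7
  between Hollow and Orwell: 35 + 19 − 30 = 24
Cheapest insertion is between Quarry and Hollow, adding 7.
New total = 111 + 7 = 118.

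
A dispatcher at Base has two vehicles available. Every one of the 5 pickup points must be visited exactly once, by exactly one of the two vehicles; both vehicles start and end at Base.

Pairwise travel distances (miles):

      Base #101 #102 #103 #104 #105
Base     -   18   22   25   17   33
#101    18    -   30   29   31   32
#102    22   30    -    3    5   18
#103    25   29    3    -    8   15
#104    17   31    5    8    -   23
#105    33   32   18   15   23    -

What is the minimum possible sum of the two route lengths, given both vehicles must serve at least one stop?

There are 2^4 − 1 = 15 ways to divide the 5 stops into two non-empty groups. For each, the best each vehicle can do is its own shortest tour through its group:
  {#101} + {#102, #103, #104, #105}: 36 + 73 = 109
  {#102} + {#101, #103, #104, #105}: 44 + 90 = 134
  {#101, #102} + {#103, #104, #105}: 70 + 73 = 143
  {#103} + {#101, #102, #104, #105}: 50 + 90 = 140
  {#101, #103} + {#102, #104, #105}: 72 + 73 = 145
  {#102, #103} + {#101, #104, #105}: 50 + 90 = 140
  … (15 splits in total)
Best: vehicle 1 Base → #101 → Base = 36; vehicle 2 Base → #104 → #102 → #103 → #105 → Base = 73; combined 109.

109 miles — the smallest possible combined total.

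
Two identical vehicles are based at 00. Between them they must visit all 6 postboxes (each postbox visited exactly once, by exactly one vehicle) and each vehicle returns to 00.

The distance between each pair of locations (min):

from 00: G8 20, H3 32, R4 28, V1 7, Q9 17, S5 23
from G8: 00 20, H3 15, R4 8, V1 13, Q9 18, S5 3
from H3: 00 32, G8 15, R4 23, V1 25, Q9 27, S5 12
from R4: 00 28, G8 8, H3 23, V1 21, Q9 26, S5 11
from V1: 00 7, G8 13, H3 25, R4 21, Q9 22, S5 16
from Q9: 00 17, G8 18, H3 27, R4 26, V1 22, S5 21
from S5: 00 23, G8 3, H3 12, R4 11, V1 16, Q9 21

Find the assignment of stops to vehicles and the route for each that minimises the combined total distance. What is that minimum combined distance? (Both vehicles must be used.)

109 min — the smallest possible combined total.

Check every non-empty split of the stops between the two vehicles; for each half take its own optimal tour:
  {G8} + {H3, R4, V1, Q9, S5}: 40 + 95 = 135
  {H3} + {G8, R4, V1, Q9, S5}: 64 + 77 = 141
  {G8, H3} + {R4, V1, Q9, S5}: 67 + 77 = 144
  {R4} + {G8, H3, V1, Q9, S5}: 56 + 79 = 135
  {G8, R4} + {H3, V1, Q9, S5}: 56 + 79 = 135
  {H3, R4} + {G8, V1, Q9, S5}: 83 + 61 = 144
  … (31 splits in total)
  {V1} + {G8, H3, R4, Q9, S5}: 14 + 95 = 109  ← best
Best: vehicle 1 00 → V1 → 00 = 14; vehicle 2 00 → G8 → R4 → S5 → H3 → Q9 → 00 = 95; combined 109.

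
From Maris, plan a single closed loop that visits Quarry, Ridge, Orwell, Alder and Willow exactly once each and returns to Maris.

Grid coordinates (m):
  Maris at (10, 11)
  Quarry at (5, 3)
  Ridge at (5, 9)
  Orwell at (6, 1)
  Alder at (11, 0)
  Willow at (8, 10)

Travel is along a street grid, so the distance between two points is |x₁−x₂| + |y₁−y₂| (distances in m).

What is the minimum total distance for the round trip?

Shortest round trip = 34 m.

Maris→Quarry→Ridge→Orwell→Alder→Willow→Maris: 13+6+9+6+13+3 = 50
Maris→Quarry→Ridge→Orwell→Willow→Alder→Maris: 13+6+9+11+13+12 = 64
Maris→Quarry→Ridge→Alder→Orwell→Willow→Maris: 13+6+15+6+11+3 = 54
Maris→Quarry→Ridge→Alder→Willow→Orwell→Maris: 13+6+15+13+11+14 = 72
Maris→Quarry→Ridge→Willow→Orwell→Alder→Maris: 13+6+4+11+6+12 = 52
Maris→Quarry→Ridge→Willow→Alder→Orwell→Maris: 13+6+4+13+6+14 = 56
Maris→Quarry→Orwell→Ridge→Alder→Willow→Maris: 13+3+9+15+13+3 = 56
Maris→Quarry→Orwell→Ridge→Willow→Alder→Maris: 13+3+9+4+13+12 = 54
Maris→Quarry→Orwell→Alder→Ridge→Willow→Maris: 13+3+6+15+4+3 = 44
Maris→Quarry→Orwell→Alder→Willow→Ridge→Maris: 13+3+6+13+4+7 = 46
Maris→Quarry→Orwell→Willow→Ridge→Alder→Maris: 13+3+11+4+15+12 = 58
Maris→Quarry→Orwell→Willow→Alder→Ridge→Maris: 13+3+11+13+15+7 = 62
Maris→Quarry→Alder→Ridge→Orwell→Willow→Maris: 13+9+15+9+11+3 = 60
Maris→Quarry→Alder→Ridge→Willow→Orwell→Maris: 13+9+15+4+11+14 = 66
… (46 more)
Maris→Alder→Orwell→Quarry→Ridge→Willow→Maris: 12+6+3+6+4+3 = 34  ← best
The minimum is 34.
One optimal route: Maris → Alder → Orwell → Quarry → Ridge → Willow → Maris (or its reverse).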